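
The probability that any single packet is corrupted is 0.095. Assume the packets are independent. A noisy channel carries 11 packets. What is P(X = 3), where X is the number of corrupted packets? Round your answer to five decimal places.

0.06366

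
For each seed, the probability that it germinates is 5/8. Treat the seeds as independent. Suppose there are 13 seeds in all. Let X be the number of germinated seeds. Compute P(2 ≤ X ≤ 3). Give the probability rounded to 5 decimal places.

X ~ Binomial(13, 0.625); P(2 ≤ X ≤ 3) = Σ C(13,k) p^k (1−p)^(13−k) over k:
  k=2: C(13,2)·0.625^2·0.375^11 = 0.0006283
  k=3: C(13,3)·0.625^3·0.375^10 = 0.0038399
Total = 0.0044682

0.00447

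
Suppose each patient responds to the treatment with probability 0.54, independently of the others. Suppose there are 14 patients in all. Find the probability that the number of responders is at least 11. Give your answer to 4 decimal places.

X ~ Binomial(14, 0.54); P(X ≥ 11) = Σ C(14,k) p^k (1−p)^(14−k) over k:
  k=11: C(14,11)·0.54^11·0.46^3 = 0.040337
  k=12: C(14,12)·0.54^12·0.46^2 = 0.011838
  k=13: C(14,13)·0.54^13·0.46^1 = 0.002138
  k=14: C(14,14)·0.54^14·0.46^0 = 0.000179
Total = 0.054493

0.0545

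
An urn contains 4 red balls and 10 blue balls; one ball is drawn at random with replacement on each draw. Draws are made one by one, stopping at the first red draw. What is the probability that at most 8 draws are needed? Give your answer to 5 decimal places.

0.93224

Y = number of draws to the first success; geometric, p = 0.285714.
P(Y ≤ 8) = 1 − (1−p)^8 = 1 − 0.0677604 = 0.9322396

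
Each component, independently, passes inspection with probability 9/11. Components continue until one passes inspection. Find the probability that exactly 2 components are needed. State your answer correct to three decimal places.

Geometric (trials to first success), p = 0.818182.
P(Y = 2) = (1−p)^1 · p = 0.18182 · 0.818182 = 0.14876

0.149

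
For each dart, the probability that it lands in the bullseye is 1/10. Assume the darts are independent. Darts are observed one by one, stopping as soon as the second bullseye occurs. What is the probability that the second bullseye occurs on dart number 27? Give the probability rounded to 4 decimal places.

Y = trial on which the second success occurs; negative binomial, r=2, p=0.10.
P(Y=27) = C(26,1) · p^2 · (1−p)^25
= 26 · 0.01 · 0.07179 = 0.018665

0.0187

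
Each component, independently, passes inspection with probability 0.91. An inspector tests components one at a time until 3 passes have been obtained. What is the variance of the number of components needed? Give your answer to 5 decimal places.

Y = total components until the third success; negative binomial with r=3, p=0.91.
Var(Y) = r(1−p)/p² = 3·0.09 / 0.91² = 0.3260476

0.32605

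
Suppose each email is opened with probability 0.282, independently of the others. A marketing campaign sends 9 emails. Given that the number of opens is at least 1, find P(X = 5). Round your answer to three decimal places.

0.063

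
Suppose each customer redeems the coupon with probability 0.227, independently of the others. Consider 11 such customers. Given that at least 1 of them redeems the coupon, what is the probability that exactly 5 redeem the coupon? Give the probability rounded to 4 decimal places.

X ~ Binomial(11, 0.227). Want P(X=5 | X≥1) = P(X=5) / P(X≥1).
P(X=5) = C(11,5)·0.227^5·0.773^6 = 0.059408
P(X≥1) = 1 − 0.058881 = 0.941119
Ratio = 0.059408 / 0.941119 = 0.063125

0.0631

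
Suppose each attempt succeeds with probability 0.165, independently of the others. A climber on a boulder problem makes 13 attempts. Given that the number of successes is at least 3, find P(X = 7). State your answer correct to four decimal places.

0.0053

X ~ Binomial(13, 0.165). Want P(X=7 | X≥3) = P(X=7) / P(X≥3).
P(X=7) = C(13,7)·0.165^7·0.835^6 = 0.001937
P(X≥3) = 1 − 0.095923 − 0.246414 − 0.292155 = 0.365508
Ratio = 0.001937 / 0.365508 = 0.005298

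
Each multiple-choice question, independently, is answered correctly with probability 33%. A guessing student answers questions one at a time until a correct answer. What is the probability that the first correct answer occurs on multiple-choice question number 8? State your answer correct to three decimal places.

0.020

Geometric (trials to first success), p = 0.33.
P(Y = 8) = (1−p)^7 · p = 0.060607 · 0.33 = 0.02000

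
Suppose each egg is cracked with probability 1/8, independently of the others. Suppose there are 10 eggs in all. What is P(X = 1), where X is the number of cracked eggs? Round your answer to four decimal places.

0.3758

X ~ Binomial(n=10, p=0.125).
P(X=1) = C(10,1) · p^1 · (1−p)^9
= 10 · 0.125 · 0.30066 = 0.375822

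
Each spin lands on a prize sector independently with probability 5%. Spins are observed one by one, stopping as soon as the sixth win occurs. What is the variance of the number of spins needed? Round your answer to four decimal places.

Y = total spins until the sixth success; negative binomial with r=6, p=0.05.
Var(Y) = r(1−p)/p² = 6·0.95 / 0.05² = 2280.000000

2280.0000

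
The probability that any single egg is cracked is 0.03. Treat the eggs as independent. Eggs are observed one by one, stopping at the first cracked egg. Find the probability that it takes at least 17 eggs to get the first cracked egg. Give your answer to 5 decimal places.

0.61425

Y = number of eggs to the first success; geometric, p = 0.03.
P(Y > 16) = P(first 16 all fail) = (1−p)^16 = 0.6142537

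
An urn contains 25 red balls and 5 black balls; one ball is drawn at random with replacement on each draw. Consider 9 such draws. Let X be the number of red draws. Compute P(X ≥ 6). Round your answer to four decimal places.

0.9520

X ~ Binomial(9, 0.833333); P(X ≥ 6) = Σ C(9,k) p^k (1−p)^(9−k) over k:
  k=6: C(9,6)·0.833333^6·0.166667^3 = 0.130238
  k=7: C(9,7)·0.833333^7·0.166667^2 = 0.279082
  k=8: C(9,8)·0.833333^8·0.166667^1 = 0.348852
  k=9: C(9,9)·0.833333^9·0.166667^0 = 0.193807
Total = 0.951979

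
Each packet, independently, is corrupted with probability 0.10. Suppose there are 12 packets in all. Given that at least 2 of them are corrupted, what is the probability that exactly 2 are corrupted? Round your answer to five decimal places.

0.67487

X ~ Binomial(12, 0.10). Want P(X=2 | X≥2) = P(X=2) / P(X≥2).
P(X=2) = C(12,2)·0.10^2·0.90^10 = 0.2301278
P(X≥2) = 1 − 0.2824295 − 0.3765727 = 0.3409977
Ratio = 0.2301278 / 0.3409977 = 0.6748660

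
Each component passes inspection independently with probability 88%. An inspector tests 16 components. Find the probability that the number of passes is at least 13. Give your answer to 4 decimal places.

X ~ Binomial(16, 0.88); P(X ≥ 13) = Σ C(16,k) p^k (1−p)^(16−k) over k:
  k=13: C(16,13)·0.88^13·0.12^3 = 0.183657
  k=14: C(16,14)·0.88^14·0.12^2 = 0.288603
  k=15: C(16,15)·0.88^15·0.12^1 = 0.282190
  k=16: C(16,16)·0.88^16·0.12^0 = 0.129337
Total = 0.883787

0.8838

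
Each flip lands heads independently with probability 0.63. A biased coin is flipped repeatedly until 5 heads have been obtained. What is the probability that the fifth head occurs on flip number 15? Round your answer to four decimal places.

Y = trial on which the fifth success occurs; negative binomial, r=5, p=0.63.
P(Y=15) = C(14,4) · p^5 · (1−p)^10
= 1001 · 0.099244 · 4.8086e-05 = 0.004777

0.0048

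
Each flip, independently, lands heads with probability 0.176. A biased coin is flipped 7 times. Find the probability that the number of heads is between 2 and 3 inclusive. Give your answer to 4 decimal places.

0.3351

X ~ Binomial(7, 0.176); P(2 ≤ X ≤ 3) = Σ C(7,k) p^k (1−p)^(7−k) over k:
  k=2: C(7,2)·0.176^2·0.824^5 = 0.247105
  k=3: C(7,3)·0.176^3·0.824^4 = 0.087966
Total = 0.335071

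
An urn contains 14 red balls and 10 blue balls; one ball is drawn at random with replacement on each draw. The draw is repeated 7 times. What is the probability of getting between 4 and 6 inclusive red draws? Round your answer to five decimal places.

0.65433

X ~ Binomial(7, 0.583333); P(4 ≤ X ≤ 6) = Σ C(7,k) p^k (1−p)^(7−k) over k:
  k=4: C(7,4)·0.583333^4·0.416667^3 = 0.2931578
  k=5: C(7,5)·0.583333^5·0.416667^2 = 0.2462526
  k=6: C(7,6)·0.583333^6·0.416667^1 = 0.1149179
Total = 0.6543283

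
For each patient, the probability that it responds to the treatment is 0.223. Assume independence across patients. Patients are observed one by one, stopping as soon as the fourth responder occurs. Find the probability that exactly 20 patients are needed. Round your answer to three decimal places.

Y = trial on which the fourth success occurs; negative binomial, r=4, p=0.223.
P(Y=20) = C(19,3) · p^4 · (1−p)^16
= 969 · 0.002473 · 0.01765 = 0.04229

0.042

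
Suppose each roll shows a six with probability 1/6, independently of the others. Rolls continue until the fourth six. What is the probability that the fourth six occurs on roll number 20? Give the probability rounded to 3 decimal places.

0.040

Y = trial on which the fourth success occurs; negative binomial, r=4, p=0.166667.
P(Y=20) = C(19,3) · p^4 · (1−p)^16
= 969 · 0.0007716 · 0.054088 = 0.04044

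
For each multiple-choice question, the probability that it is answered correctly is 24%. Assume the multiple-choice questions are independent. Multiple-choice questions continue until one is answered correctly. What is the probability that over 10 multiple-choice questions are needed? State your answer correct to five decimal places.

0.06429

Y = number of multiple-choice questions to the first success; geometric, p = 0.24.
P(Y > 10) = P(first 10 all fail) = (1−p)^10 = 0.0642889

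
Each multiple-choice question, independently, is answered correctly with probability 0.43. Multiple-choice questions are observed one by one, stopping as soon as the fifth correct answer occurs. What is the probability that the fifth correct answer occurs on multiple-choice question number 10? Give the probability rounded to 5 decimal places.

0.11145

Y = trial on which the fifth success occurs; negative binomial, r=5, p=0.43.
P(Y=10) = C(9,4) · p^5 · (1−p)^5
= 126 · 0.014701 · 0.060169 = 0.1114518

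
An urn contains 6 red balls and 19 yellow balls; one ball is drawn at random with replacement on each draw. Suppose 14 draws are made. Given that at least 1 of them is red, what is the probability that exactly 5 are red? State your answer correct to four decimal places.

X ~ Binomial(14, 0.24). Want P(X=5 | X≥1) = P(X=5) / P(X≥1).
P(X=5) = C(14,5)·0.24^5·0.76^9 = 0.134847
P(X≥1) = 1 − 0.021448 = 0.978552
Ratio = 0.134847 / 0.978552 = 0.137803

0.1378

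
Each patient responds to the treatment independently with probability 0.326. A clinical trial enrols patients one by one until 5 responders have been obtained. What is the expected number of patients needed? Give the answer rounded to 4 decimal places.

Y = total patients until the fifth success; negative binomial with r=5, p=0.326.
E[Y] = r / p = 5 / 0.326 = 15.337423

15.3374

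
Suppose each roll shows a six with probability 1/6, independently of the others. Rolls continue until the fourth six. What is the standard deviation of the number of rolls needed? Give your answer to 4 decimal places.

Y = total rolls until the fourth success; negative binomial with r=4, p=0.166667.
SD(Y) = √[r(1−p)/p²] = √(120.000000) = 10.954451

10.9545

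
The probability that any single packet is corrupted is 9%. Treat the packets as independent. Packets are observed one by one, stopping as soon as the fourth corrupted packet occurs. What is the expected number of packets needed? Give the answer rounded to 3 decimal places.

44.444

Y = total packets until the fourth success; negative binomial with r=4, p=0.09.
E[Y] = r / p = 4 / 0.09 = 44.44444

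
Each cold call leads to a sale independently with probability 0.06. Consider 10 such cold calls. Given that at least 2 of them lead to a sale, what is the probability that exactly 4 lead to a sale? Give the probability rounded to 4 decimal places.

X ~ Binomial(10, 0.06). Want P(X=4 | X≥2) = P(X=4) / P(X≥2).
P(X=4) = C(10,4)·0.06^4·0.94^6 = 0.001878
P(X≥2) = 1 − 0.538615 − 0.343797 = 0.117588
Ratio = 0.001878 / 0.117588 = 0.015967

0.0160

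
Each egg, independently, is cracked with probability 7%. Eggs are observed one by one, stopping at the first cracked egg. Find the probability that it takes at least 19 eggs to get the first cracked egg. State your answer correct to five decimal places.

Y = number of eggs to the first success; geometric, p = 0.07.
P(Y > 18) = P(first 18 all fail) = (1−p)^18 = 0.2708277

0.27083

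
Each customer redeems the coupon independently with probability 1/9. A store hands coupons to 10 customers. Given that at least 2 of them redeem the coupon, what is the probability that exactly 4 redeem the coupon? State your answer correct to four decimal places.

0.0514

X ~ Binomial(10, 0.111111). Want P(X=4 | X≥2) = P(X=4) / P(X≥2).
P(X=4) = C(10,4)·0.111111^4·0.888889^6 = 0.015788
P(X≥2) = 1 − 0.307946 − 0.384933 = 0.307121
Ratio = 0.015788 / 0.307121 = 0.051407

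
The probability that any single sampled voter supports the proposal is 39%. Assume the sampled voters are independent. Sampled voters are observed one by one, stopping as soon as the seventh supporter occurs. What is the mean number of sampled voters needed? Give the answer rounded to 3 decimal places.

17.949

Y = total sampled voters until the seventh success; negative binomial with r=7, p=0.39.
E[Y] = r / p = 7 / 0.39 = 17.94872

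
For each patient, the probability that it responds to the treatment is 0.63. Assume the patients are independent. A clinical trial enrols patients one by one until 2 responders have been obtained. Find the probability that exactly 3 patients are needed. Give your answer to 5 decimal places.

Y = trial on which the second success occurs; negative binomial, r=2, p=0.63.
P(Y=3) = C(2,1) · p^2 · (1−p)^1
= 2 · 0.3969 · 0.37 = 0.2937060

0.29371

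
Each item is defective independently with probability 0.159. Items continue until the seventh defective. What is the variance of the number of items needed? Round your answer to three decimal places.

Y = total items until the seventh success; negative binomial with r=7, p=0.159.
Var(Y) = r(1−p)/p² = 7·0.841 / 0.159² = 232.86262

232.863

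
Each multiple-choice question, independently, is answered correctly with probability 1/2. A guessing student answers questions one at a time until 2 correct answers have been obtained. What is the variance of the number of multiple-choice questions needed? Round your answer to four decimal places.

4.0000

Y = total multiple-choice questions until the second success; negative binomial with r=2, p=0.50.
Var(Y) = r(1−p)/p² = 2·0.50 / 0.50² = 4.000000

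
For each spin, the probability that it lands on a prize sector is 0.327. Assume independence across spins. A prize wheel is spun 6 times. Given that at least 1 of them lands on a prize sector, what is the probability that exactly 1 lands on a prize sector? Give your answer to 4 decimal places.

X ~ Binomial(6, 0.327). Want P(X=1 | X≥1) = P(X=1) / P(X≥1).
P(X=1) = C(6,1)·0.327^1·0.673^5 = 0.270878
P(X≥1) = 1 − 0.092916 = 0.907084
Ratio = 0.270878 / 0.907084 = 0.298625

0.2986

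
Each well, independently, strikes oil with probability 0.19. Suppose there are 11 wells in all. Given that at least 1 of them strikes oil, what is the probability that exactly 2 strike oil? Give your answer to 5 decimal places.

X ~ Binomial(11, 0.19). Want P(X=2 | X≥1) = P(X=2) / P(X≥1).
P(X=2) = C(11,2)·0.19^2·0.81^9 = 0.2980129
P(X≥1) = 1 − 0.0984771 = 0.9015229
Ratio = 0.2980129 / 0.9015229 = 0.3305661

0.33057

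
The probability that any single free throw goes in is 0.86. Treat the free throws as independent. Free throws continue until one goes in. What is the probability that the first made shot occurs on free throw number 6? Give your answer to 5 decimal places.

0.00005

Geometric (trials to first success), p = 0.86.
P(Y = 6) = (1−p)^5 · p = 5.3782e-05 · 0.86 = 0.0000463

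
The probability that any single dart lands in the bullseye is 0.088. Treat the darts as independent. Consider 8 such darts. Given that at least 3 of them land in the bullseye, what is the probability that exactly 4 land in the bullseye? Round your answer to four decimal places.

X ~ Binomial(8, 0.088). Want P(X=4 | X≥3) = P(X=4) / P(X≥3).
P(X=4) = C(8,4)·0.088^4·0.912^4 = 0.002904
P(X≥3) = 1 − 0.478585 − 0.369434 − 0.124765 = 0.027217
Ratio = 0.002904 / 0.027217 = 0.106702

0.1067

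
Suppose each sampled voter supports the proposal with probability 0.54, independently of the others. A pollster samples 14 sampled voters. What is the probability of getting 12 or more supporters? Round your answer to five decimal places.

0.01416

X ~ Binomial(14, 0.54); P(X ≥ 12) = Σ C(14,k) p^k (1−p)^(14−k) over k:
  k=12: C(14,12)·0.54^12·0.46^2 = 0.0118381
  k=13: C(14,13)·0.54^13·0.46^1 = 0.0021380
  k=14: C(14,14)·0.54^14·0.46^0 = 0.0001793
Total = 0.0141554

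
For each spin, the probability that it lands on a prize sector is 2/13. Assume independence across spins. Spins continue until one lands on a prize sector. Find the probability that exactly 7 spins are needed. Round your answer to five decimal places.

0.05647

Geometric (trials to first success), p = 0.153846.
P(Y = 7) = (1−p)^6 · p = 0.36703 · 0.153846 = 0.0564654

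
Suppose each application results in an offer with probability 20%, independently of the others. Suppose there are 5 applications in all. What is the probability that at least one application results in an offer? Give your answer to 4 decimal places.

0.6723

P(at least one) = 1 − P(none) = 1 − (1 − 0.20)^5
= 1 − 0.327680 = 0.672320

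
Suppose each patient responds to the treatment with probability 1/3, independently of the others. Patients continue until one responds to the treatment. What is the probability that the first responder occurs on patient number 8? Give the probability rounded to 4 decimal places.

Geometric (trials to first success), p = 0.333333.
P(Y = 8) = (1−p)^7 · p = 0.058528 · 0.333333 = 0.019509

0.0195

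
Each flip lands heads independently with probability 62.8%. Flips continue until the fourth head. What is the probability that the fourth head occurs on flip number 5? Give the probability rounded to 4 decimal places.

Y = trial on which the fourth success occurs; negative binomial, r=4, p=0.628.
P(Y=5) = C(4,3) · p^4 · (1−p)^1
= 4 · 0.15554 · 0.372 = 0.231442

0.2314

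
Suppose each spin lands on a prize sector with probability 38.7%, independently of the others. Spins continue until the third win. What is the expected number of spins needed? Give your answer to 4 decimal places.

Y = total spins until the third success; negative binomial with r=3, p=0.387.
E[Y] = r / p = 3 / 0.387 = 7.751938

7.7519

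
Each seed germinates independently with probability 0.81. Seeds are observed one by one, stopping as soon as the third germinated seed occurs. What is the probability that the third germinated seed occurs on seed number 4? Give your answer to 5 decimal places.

Y = trial on which the third success occurs; negative binomial, r=3, p=0.81.
P(Y=4) = C(3,2) · p^3 · (1−p)^1
= 3 · 0.53144 · 0.19 = 0.3029214

0.30292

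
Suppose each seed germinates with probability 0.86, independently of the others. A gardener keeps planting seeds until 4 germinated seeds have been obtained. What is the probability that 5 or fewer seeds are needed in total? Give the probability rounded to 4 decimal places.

Finishing within 5 seeds ⇔ at least 4 successes in the first 5. With X ~ Binomial(5, 0.86), P(Y ≤ 5) = 1 − P(X ≤ 3).
  k=0: C(5,0)·0.86^0·0.14^5 = 0.000054
  k=1: C(5,1)·0.86^1·0.14^4 = 0.001652
  k=2: C(5,2)·0.86^2·0.14^3 = 0.020295
  k=3: C(5,3)·0.86^3·0.14^2 = 0.124667
1 − 0.146667 = 0.853333

0.8533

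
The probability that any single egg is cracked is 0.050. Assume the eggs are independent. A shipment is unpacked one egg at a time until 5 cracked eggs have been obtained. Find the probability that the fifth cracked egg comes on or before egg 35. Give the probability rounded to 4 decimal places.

Finishing within 35 eggs ⇔ at least 5 successes in the first 35. With X ~ Binomial(35, 0.05), P(Y ≤ 35) = 1 − P(X ≤ 4).
  k=0: C(35,0)·0.05^0·0.95^35 = 0.166083
  k=1: C(35,1)·0.05^1·0.95^34 = 0.305943
  k=2: C(35,2)·0.05^2·0.95^33 = 0.273739
  k=3: C(35,3)·0.05^3·0.95^32 = 0.158480
  k=4: C(35,4)·0.05^4·0.95^31 = 0.066729
1 − 0.970974 = 0.029026

0.0290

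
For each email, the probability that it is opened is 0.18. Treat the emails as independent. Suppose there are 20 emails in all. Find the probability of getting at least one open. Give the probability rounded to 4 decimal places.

P(at least one) = 1 − P(none) = 1 − (1 − 0.18)^20
= 1 − 0.018892 = 0.981108

0.9811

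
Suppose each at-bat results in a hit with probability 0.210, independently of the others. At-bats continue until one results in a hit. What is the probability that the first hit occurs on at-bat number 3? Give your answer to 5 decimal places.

0.13106

Geometric (trials to first success), p = 0.21.
P(Y = 3) = (1−p)^2 · p = 0.6241 · 0.21 = 0.1310610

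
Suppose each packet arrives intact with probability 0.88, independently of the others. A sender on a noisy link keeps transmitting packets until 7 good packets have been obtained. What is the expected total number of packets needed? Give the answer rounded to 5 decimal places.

7.95455

Y = total packets until the seventh success; negative binomial with r=7, p=0.88.
E[Y] = r / p = 7 / 0.88 = 7.9545455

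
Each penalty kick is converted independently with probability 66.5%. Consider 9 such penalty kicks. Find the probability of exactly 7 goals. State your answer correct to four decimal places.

X ~ Binomial(n=9, p=0.665).
P(X=7) = C(9,7) · p^7 · (1−p)^2
= 36 · 0.057511 · 0.11223 = 0.232351

0.2324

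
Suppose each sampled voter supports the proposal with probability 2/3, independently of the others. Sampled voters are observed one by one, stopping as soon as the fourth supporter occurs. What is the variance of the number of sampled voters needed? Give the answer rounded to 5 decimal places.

3.00000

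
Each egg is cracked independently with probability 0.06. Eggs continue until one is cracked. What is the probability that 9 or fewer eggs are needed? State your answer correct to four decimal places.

Y = number of eggs to the first success; geometric, p = 0.06.
P(Y ≤ 9) = 1 − (1−p)^9 = 1 − 0.572995 = 0.427005

0.4270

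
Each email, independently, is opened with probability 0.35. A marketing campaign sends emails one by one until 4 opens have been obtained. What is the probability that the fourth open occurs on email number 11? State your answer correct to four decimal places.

Y = trial on which the fourth success occurs; negative binomial, r=4, p=0.35.
P(Y=11) = C(10,3) · p^4 · (1−p)^7
= 120 · 0.015006 · 0.049022 = 0.088277

0.0883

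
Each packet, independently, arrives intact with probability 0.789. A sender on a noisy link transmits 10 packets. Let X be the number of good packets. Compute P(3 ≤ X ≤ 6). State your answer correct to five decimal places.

0.14092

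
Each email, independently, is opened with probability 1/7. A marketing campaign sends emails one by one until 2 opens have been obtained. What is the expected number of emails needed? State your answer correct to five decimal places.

14.00000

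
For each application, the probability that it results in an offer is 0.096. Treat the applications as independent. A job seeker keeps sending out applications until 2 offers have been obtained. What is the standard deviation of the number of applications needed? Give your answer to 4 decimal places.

Y = total applications until the second success; negative binomial with r=2, p=0.096.
SD(Y) = √[r(1−p)/p²] = √(196.180556) = 14.006447

14.0064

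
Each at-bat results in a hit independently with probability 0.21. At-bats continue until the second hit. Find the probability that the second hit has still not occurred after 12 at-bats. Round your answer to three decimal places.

0.248

Needing more than 12 at-bats ⇔ fewer than 2 successes in the first 12. With X ~ Binomial(12, 0.21), P(Y > 12) = P(X ≤ 1).
  k=0: C(12,0)·0.21^0·0.79^12 = 0.05909
  k=1: C(12,1)·0.21^1·0.79^11 = 0.18849
P(X ≤ 1) = 0.24759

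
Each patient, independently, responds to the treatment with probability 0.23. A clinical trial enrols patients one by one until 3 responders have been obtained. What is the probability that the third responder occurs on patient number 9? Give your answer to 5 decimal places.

0.07100

Y = trial on which the third success occurs; negative binomial, r=3, p=0.23.
P(Y=9) = C(8,2) · p^3 · (1−p)^6
= 28 · 0.012167 · 0.20842 = 0.0710045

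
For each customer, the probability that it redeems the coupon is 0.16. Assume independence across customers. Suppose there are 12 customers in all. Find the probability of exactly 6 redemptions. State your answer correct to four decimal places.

0.0054

X ~ Binomial(n=12, p=0.16).
P(X=6) = C(12,6) · p^6 · (1−p)^6
= 924 · 1.6777e-05 · 0.3513 = 0.005446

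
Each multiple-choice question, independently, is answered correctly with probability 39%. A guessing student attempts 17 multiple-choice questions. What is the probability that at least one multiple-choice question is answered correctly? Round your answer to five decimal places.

P(at least one) = 1 − P(none) = 1 − (1 − 0.39)^17
= 1 − 0.0002242 = 0.9997758

0.99978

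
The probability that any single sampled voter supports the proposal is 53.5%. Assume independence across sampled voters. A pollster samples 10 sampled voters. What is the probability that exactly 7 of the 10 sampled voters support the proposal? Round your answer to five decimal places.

X ~ Binomial(n=10, p=0.535).
P(X=7) = C(10,7) · p^7 · (1−p)^3
= 120 · 0.012545 · 0.10054 = 0.1513619

0.15136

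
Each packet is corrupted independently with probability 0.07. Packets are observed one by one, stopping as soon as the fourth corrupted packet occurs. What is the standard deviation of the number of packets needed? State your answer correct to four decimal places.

27.5533

Y = total packets until the fourth success; negative binomial with r=4, p=0.07.
SD(Y) = √[r(1−p)/p²] = √(759.183673) = 27.553288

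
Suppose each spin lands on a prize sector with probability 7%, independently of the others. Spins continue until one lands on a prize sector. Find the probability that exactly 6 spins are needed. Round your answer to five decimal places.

0.04870

Geometric (trials to first success), p = 0.07.
P(Y = 6) = (1−p)^5 · p = 0.69569 · 0.07 = 0.0486982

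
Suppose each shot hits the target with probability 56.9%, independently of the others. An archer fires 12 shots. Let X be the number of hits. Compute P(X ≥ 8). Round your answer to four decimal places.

X ~ Binomial(12, 0.569); P(X ≥ 8) = Σ C(12,k) p^k (1−p)^(12−k) over k:
  k=8: C(12,8)·0.569^8·0.431^4 = 0.187678
  k=9: C(12,9)·0.569^9·0.431^3 = 0.110120
  k=10: C(12,10)·0.569^10·0.431^2 = 0.043614
  k=11: C(12,11)·0.569^11·0.431^1 = 0.010469
  k=12: C(12,12)·0.569^12·0.431^0 = 0.001152
Total = 0.353031

0.3530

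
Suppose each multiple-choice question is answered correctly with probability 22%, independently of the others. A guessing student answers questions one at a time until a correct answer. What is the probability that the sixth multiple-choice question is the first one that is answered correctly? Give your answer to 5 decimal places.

Geometric (trials to first success), p = 0.22.
P(Y = 6) = (1−p)^5 · p = 0.28872 · 0.22 = 0.0635178

0.06352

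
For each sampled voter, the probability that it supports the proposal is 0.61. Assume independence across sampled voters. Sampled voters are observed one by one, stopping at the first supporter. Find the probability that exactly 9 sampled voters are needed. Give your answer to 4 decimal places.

Geometric (trials to first success), p = 0.61.
P(Y = 9) = (1−p)^8 · p = 0.0005352 · 0.61 = 0.000326

0.0003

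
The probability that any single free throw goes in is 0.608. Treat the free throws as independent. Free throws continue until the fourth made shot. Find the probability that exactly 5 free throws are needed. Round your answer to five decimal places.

0.21427

Y = trial on which the fourth success occurs; negative binomial, r=4, p=0.608.
P(Y=5) = C(4,3) · p^4 · (1−p)^1
= 4 · 0.13665 · 0.392 = 0.2142695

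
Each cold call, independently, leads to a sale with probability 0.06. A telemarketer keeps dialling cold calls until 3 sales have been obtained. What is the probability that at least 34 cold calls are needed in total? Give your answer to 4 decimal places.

0.6823

Needing more than 33 cold calls ⇔ fewer than 3 successes in the first 33. With X ~ Binomial(33, 0.06), P(Y > 33) = P(X ≤ 2).
  k=0: C(33,0)·0.06^0·0.94^33 = 0.129783
  k=1: C(33,1)·0.06^1·0.94^32 = 0.273374
  k=2: C(33,2)·0.06^2·0.94^31 = 0.279190
P(X ≤ 2) = 0.682347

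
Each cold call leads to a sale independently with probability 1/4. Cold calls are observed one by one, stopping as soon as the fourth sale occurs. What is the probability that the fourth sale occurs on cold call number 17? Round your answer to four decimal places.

0.0520

Y = trial on which the fourth success occurs; negative binomial, r=4, p=0.25.
P(Y=17) = C(16,3) · p^4 · (1−p)^13
= 560 · 0.0039062 · 0.023757 = 0.051969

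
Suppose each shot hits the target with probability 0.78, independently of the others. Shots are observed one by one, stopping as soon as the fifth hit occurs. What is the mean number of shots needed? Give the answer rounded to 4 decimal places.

6.4103

Y = total shots until the fifth success; negative binomial with r=5, p=0.78.
E[Y] = r / p = 5 / 0.78 = 6.410256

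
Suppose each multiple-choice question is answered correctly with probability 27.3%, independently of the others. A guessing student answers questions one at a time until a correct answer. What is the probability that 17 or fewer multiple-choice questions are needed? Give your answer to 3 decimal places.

0.996

Y = number of multiple-choice questions to the first success; geometric, p = 0.273.
P(Y ≤ 17) = 1 − (1−p)^17 = 1 − 0.00443 = 0.99557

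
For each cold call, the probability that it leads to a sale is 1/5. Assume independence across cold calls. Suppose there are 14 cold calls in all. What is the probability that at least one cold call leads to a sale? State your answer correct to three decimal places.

P(at least one) = 1 − P(none) = 1 − (1 − 0.20)^14
= 1 − 0.04398 = 0.95602

0.956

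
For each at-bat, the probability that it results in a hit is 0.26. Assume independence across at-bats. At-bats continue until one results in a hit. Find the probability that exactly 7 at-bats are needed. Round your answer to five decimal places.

0.04269

Geometric (trials to first success), p = 0.26.
P(Y = 7) = (1−p)^6 · p = 0.16421 · 0.26 = 0.0426937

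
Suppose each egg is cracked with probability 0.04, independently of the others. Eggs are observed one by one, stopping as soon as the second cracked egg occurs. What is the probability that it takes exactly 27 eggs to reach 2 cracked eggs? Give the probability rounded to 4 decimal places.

Y = trial on which the second success occurs; negative binomial, r=2, p=0.04.
P(Y=27) = C(26,1) · p^2 · (1−p)^25
= 26 · 0.0016 · 0.3604 = 0.014993

0.0150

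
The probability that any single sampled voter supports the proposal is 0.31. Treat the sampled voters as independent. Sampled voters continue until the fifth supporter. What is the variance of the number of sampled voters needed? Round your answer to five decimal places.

Y = total sampled voters until the fifth success; negative binomial with r=5, p=0.31.
Var(Y) = r(1−p)/p² = 5·0.69 / 0.31² = 35.9001041

35.90010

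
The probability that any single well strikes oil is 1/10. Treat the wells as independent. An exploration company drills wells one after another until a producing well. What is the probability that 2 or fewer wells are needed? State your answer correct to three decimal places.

Y = number of wells to the first success; geometric, p = 0.10.
P(Y ≤ 2) = 1 − (1−p)^2 = 1 − 0.81000 = 0.19000

0.190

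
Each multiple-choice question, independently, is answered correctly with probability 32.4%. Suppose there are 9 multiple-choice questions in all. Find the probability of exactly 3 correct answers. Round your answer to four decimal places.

0.2726

X ~ Binomial(n=9, p=0.324).
P(X=3) = C(9,3) · p^3 · (1−p)^6
= 84 · 0.034012 · 0.095429 = 0.272643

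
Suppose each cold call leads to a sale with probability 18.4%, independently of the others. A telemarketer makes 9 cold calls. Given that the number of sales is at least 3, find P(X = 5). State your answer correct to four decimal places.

0.0534

X ~ Binomial(9, 0.184). Want P(X=5 | X≥3) = P(X=5) / P(X≥3).
P(X=5) = C(9,5)·0.184^5·0.816^4 = 0.011782
P(X≥3) = 1 − 0.160403 − 0.325523 − 0.293609 = 0.220466
Ratio = 0.011782 / 0.220466 = 0.053442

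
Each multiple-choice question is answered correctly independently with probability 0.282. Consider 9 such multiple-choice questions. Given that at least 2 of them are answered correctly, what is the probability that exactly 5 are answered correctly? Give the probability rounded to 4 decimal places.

X ~ Binomial(9, 0.282). Want P(X=5 | X≥2) = P(X=5) / P(X≥2).
P(X=5) = C(9,5)·0.282^5·0.718^4 = 0.059719
P(X≥2) = 1 − 0.050713 − 0.179262 = 0.770025
Ratio = 0.059719 / 0.770025 = 0.077555

0.0776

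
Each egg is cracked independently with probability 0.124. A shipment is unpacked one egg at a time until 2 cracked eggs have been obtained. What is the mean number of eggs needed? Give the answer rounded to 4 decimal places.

Y = total eggs until the second success; negative binomial with r=2, p=0.124.
E[Y] = r / p = 2 / 0.124 = 16.129032

16.1290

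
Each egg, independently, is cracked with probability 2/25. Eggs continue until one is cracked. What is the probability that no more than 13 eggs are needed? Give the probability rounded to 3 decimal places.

Y = number of eggs to the first success; geometric, p = 0.08.
P(Y ≤ 13) = 1 − (1−p)^13 = 1 − 0.33825 = 0.66175

0.662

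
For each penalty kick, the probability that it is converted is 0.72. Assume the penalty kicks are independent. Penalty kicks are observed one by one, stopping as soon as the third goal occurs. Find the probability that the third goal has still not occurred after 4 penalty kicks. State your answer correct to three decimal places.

0.313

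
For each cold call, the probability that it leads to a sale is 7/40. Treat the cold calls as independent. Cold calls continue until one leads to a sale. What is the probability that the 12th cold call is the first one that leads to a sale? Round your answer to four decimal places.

0.0211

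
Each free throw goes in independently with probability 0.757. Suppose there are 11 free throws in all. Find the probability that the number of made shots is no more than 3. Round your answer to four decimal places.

X ~ Binomial(11, 0.757); P(X ≤ 3) = Σ C(11,k) p^k (1−p)^(11−k) over k:
  k=0: C(11,0)·0.757^0·0.243^11 = 0.000000
  k=1: C(11,1)·0.757^1·0.243^10 = 0.000006
  k=2: C(11,2)·0.757^2·0.243^9 = 0.000093
  k=3: C(11,3)·0.757^3·0.243^8 = 0.000870
Total = 0.000969

0.0010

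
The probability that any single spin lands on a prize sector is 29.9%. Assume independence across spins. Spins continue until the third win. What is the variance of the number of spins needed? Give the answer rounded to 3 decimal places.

23.523

Y = total spins until the third success; negative binomial with r=3, p=0.299.
Var(Y) = r(1−p)/p² = 3·0.701 / 0.299² = 23.52323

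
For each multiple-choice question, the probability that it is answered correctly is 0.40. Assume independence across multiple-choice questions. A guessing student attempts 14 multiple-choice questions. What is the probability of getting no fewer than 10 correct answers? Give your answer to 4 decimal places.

0.0175

X ~ Binomial(14, 0.40); P(X ≥ 10) = Σ C(14,k) p^k (1−p)^(14−k) over k:
  k=10: C(14,10)·0.40^10·0.60^4 = 0.013603
  k=11: C(14,11)·0.40^11·0.60^3 = 0.003298
  k=12: C(14,12)·0.40^12·0.60^2 = 0.000550
  k=13: C(14,13)·0.40^13·0.60^1 = 0.000056
  k=14: C(14,14)·0.40^14·0.60^0 = 0.000003
Total = 0.017510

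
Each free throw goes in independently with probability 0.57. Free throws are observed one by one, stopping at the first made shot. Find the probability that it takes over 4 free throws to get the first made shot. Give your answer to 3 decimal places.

Y = number of free throws to the first success; geometric, p = 0.57.
P(Y > 4) = P(first 4 all fail) = (1−p)^4 = 0.03419

0.034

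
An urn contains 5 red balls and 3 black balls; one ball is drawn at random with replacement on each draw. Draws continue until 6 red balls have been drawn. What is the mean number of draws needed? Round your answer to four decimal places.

9.6000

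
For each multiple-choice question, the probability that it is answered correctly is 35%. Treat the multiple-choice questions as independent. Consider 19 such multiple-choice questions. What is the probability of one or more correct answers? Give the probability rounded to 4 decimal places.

0.9997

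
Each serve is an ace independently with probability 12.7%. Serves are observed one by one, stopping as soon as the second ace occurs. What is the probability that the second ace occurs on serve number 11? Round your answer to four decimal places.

Y = trial on which the second success occurs; negative binomial, r=2, p=0.127.
P(Y=11) = C(10,1) · p^2 · (1−p)^9
= 10 · 0.016129 · 0.29453 = 0.047505

0.0475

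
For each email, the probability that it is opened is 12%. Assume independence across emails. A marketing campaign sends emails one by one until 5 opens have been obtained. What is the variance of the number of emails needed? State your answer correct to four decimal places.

305.5556

Y = total emails until the fifth success; negative binomial with r=5, p=0.12.
Var(Y) = r(1−p)/p² = 5·0.88 / 0.12² = 305.555556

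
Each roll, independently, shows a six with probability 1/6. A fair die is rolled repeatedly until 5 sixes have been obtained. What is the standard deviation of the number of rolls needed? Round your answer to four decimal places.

Y = total rolls until the fifth success; negative binomial with r=5, p=0.166667.
SD(Y) = √[r(1−p)/p²] = √(150.000000) = 12.247449

12.2474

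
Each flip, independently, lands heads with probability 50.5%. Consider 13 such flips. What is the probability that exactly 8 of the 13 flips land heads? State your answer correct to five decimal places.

0.16178

X ~ Binomial(n=13, p=0.505).
P(X=8) = C(13,8) · p^8 · (1−p)^5
= 1287 · 0.0042299 · 0.029718 = 0.1617840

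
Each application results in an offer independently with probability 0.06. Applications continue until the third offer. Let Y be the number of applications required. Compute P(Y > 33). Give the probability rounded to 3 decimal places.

0.682

Needing more than 33 applications ⇔ fewer than 3 successes in the first 33. With X ~ Binomial(33, 0.06), P(Y > 33) = P(X ≤ 2).
  k=0: C(33,0)·0.06^0·0.94^33 = 0.12978
  k=1: C(33,1)·0.06^1·0.94^32 = 0.27337
  k=2: C(33,2)·0.06^2·0.94^31 = 0.27919
P(X ≤ 2) = 0.68235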